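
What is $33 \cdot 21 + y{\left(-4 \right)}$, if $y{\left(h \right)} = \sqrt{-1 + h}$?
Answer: $693 + i \sqrt{5} \approx 693.0 + 2.2361 i$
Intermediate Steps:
$33 \cdot 21 + y{\left(-4 \right)} = 33 \cdot 21 + \sqrt{-1 - 4} = 693 + \sqrt{-5} = 693 + i \sqrt{5}$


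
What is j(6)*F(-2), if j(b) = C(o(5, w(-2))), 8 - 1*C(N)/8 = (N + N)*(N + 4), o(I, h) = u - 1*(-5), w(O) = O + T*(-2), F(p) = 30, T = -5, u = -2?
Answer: -8160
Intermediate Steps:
w(O) = 10 + O (w(O) = O - 5*(-2) = O + 10 = 10 + O)
o(I, h) = 3 (o(I, h) = -2 - 1*(-5) = -2 + 5 = 3)
C(N) = 64 - 16*N*(4 + N) (C(N) = 64 - 8*(N + N)*(N + 4) = 64 - 8*2*N*(4 + N) = 64 - 16*N*(4 + N))
j(b) = -272 (j(b) = 64 - 64*3 - 16*3² = 64 - 192 - 16*9 = 64 - 192 - 144 = -272)
j(6)*F(-2) = -272*30 = -8160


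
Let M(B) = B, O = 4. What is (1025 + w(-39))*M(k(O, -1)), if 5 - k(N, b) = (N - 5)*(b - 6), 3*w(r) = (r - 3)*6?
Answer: -1882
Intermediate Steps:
w(r) = -6 + 2*r (w(r) = ((r - 3)*6)/3 = ((-3 + r)*6)/3 = (-18 + 6*r)/3 = -6 + 2*r)
k(N, b) = 5 - (-6 + b)*(-5 + N) (k(N, b) = 5 - (N - 5)*(b - 6) = 5 - (-5 + N)*(-6 + b) = 5 - (-6 + b)*(-5 + N))
(1025 + w(-39))*M(k(O, -1)) = (1025 + (-6 + 2*(-39)))*(-25 + 5*(-1) + 6*4 - 1*4*(-1)) = (1025 + (-6 - 78))*(-25 - 5 + 24 + 4) = (1025 - 84)*(-2) = 941*(-2) = -1882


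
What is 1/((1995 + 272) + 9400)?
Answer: 1/11667 ≈ 8.5712e-5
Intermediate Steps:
1/((1995 + 272) + 9400) = 1/(2267 + 9400) = 1/11667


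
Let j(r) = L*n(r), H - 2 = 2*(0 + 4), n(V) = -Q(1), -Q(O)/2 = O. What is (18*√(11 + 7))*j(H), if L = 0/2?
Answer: 0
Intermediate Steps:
L = 0 (L = 0*(½) = 0)
Q(O) = -2*O
n(V) = 2 (n(V) = -(-2) = -1*(-2) = 2)
H = 10 (H = 2 + 2*(0 + 4) = 2 + 2*4 = 2 + 8 = 10)
j(r) = 0 (j(r) = 0*2 = 0)
(18*√(11 + 7))*j(H) = (18*√(11 + 7))*0 = (18*√18)*0 = (18*(3*√2))*0 = (54*√2)*0 = 0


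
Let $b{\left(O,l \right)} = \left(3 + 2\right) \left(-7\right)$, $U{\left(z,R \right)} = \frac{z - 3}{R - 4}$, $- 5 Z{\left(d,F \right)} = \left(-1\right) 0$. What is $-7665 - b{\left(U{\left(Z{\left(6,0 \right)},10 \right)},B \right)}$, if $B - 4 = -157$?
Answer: $-7630$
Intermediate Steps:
$Z{\left(d,F \right)} = 0$ ($Z{\left(d,F \right)} = - \frac{\left(-1\right) 0}{5} = \left(- \frac{1}{5}\right) 0 = 0$)
$B = -153$ ($B = 4 - 157 = -153$)
$U{\left(z,R \right)} = \frac{-3 + z}{-4 + R}$
$b{\left(O,l \right)} = -35$ ($b{\left(O,l \right)} = 5 \left(-7\right) = -35$)
$-7665 - b{\left(U{\left(Z{\left(6,0 \right)},10 \right)},B \right)} = -7665 - -35 = -7665 + 35 = -7630$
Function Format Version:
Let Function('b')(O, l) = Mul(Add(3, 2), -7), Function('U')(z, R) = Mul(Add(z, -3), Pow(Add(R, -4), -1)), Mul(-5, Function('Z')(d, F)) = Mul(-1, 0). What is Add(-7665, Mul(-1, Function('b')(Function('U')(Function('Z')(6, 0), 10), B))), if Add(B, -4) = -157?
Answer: -7630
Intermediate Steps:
Function('Z')(d, F) = 0 (Function('Z')(d, F) = Mul(Rational(-1, 5), Mul(-1, 0)) = Mul(Rational(-1, 5), 0) = 0)
B = -153 (B = Add(4, -157) = -153)
Function('U')(z, R) = Mul(Pow(Add(-4, R), -1), Add(-3, z)) (Function('U')(z, R) = Mul(Add(-3, z), Pow(Add(-4, R), -1)) = Mul(Pow(Add(-4, R), -1), Add(-3, z)))
Function('b')(O, l) = -35 (Function('b')(O, l) = Mul(5, -7) = -35)
Add(-7665, Mul(-1, Function('b')(Function('U')(Function('Z')(6, 0), 10), B))) = Add(-7665, Mul(-1, -35)) = Add(-7665, 35) = -7630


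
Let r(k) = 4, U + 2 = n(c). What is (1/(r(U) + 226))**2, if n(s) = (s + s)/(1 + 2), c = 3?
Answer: 1/52900 ≈ 1.8904e-5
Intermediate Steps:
n(s) = 2*s/3 (n(s) = (2*s)/3 = (2*s)*(1/3) = 2*s/3)
U = 0 (U = -2 + (2/3)*3 = -2 + 2 = 0)
(1/(r(U) + 226))**2 = (1/(4 + 226))**2 = (1/230)**2 = 1/52900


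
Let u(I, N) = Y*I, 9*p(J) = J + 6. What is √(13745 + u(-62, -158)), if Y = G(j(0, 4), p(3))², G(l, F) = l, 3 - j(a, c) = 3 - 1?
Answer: √13683 ≈ 116.97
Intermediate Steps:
p(J) = ⅔ + J/9 (p(J) = (J + 6)/9 = (6 + J)/9 = ⅔ + J/9)
j(a, c) = 1 (j(a, c) = 3 - (3 - 1) = 3 - 1*2 = 3 - 2 = 1)
Y = 1 (Y = 1² = 1)
u(I, N) = I (u(I, N) = 1*I = I)
√(13745 + u(-62, -158)) = √(13745 - 62) = √13683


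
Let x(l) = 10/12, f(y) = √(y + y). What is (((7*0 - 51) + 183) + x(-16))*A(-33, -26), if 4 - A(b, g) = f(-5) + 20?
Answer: -6376/3 - 797*I*√10/6 ≈ -2125.3 - 420.06*I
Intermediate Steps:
f(y) = √2*√y (f(y) = √(2*y) = √2*√y)
A(b, g) = -16 - I*√10 (A(b, g) = 4 - (√2*√(-5) + 20) = 4 - (√2*(I*√5) + 20) = 4 - (I*√10 + 20) = 4 - (20 + I*√10) = 4 + (-20 - I*√10) = -16 - I*√10)
x(l) = ⅚ (x(l) = 10*(1/12) = ⅚)
(((7*0 - 51) + 183) + x(-16))*A(-33, -26) = (((7*0 - 51) + 183) + ⅚)*(-16 - I*√10) = (((0 - 51) + 183) + ⅚)*(-16 - I*√10) = ((-51 + 183) + ⅚)*(-16 - I*√10) = (132 + ⅚)*(-16 - I*√10) = 797*(-16 - I*√10)/6 = -6376/3 - 797*I*√10/6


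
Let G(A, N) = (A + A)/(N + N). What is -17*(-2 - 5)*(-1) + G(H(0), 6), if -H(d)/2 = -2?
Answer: -355/3 ≈ -118.33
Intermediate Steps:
H(d) = 4 (H(d) = -2*(-2) = 4)
G(A, N) = A/N (G(A, N) = (2*A)/((2*N)) = (2*A)*(1/(2*N)) = A/N)
-17*(-2 - 5)*(-1) + G(H(0), 6) = -17*(-2 - 5)*(-1) + 4/6 = -(-119)*(-1) + 4*(1/6) = -17*7 + 2/3 = -119 + 2/3 = -355/3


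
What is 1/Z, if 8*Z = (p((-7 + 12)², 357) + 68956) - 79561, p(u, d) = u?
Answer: -2/2645 ≈ -0.00075614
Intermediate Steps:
Z = -2645/2 (Z = (((-7 + 12)² + 68956) - 79561)/8 = ((5² + 68956) - 79561)/8 = ((25 + 68956) - 79561)/8 = (68981 - 79561)/8 = (⅛)*(-10580) = -2645/2 ≈ -1322.5)
1/Z = 1/(-2645/2) = -2/2645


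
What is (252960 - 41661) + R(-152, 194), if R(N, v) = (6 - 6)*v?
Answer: 211299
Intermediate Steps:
R(N, v) = 0 (R(N, v) = 0*v = 0)
(252960 - 41661) + R(-152, 194) = (252960 - 41661) + 0 = 211299 + 0 = 211299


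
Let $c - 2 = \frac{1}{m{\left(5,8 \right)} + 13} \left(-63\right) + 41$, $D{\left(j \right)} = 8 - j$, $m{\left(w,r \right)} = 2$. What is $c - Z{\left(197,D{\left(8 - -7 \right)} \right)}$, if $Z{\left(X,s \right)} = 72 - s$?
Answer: $- \frac{201}{5} \approx -40.2$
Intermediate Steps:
$c = \frac{194}{5}$ ($c = 2 + \left(\frac{1}{2 + 13} \left(-63\right) + 41\right) = 2 + \left(\frac{1}{15} \left(-63\right) + 41\right) = 2 + \left(- \frac{21}{5} + 41\right) = 2 + \frac{184}{5} = \frac{194}{5} \approx 38.8$)
$c - Z{\left(197,D{\left(8 - -7 \right)} \right)} = \frac{194}{5} - \left(72 - \left(8 - \left(8 - -7\right)\right)\right) = \frac{194}{5} - \left(72 - \left(8 - \left(8 + 7\right)\right)\right) = \frac{194}{5} - \left(72 - \left(8 - 15\right)\right) = \frac{194}{5} - \left(72 - -7\right) = \frac{194}{5} - \left(72 + 7\right) = \frac{194}{5} - 79 = - \frac{201}{5}$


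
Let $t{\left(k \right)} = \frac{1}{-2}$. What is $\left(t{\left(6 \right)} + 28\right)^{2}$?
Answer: $\frac{3025}{4} \approx 756.25$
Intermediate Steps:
$t{\left(k \right)} = - \frac{1}{2}$
$\left(t{\left(6 \right)} + 28\right)^{2} = \left(- \frac{1}{2} + 28\right)^{2} = \left(\frac{55}{2}\right)^{2} = \frac{3025}{4}$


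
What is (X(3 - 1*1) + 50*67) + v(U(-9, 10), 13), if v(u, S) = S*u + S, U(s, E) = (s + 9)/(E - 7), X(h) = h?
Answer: 3365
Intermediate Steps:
U(s, E) = (9 + s)/(-7 + E)
v(u, S) = S + S*u
(X(3 - 1*1) + 50*67) + v(U(-9, 10), 13) = ((3 - 1*1) + 50*67) + 13*(1 + (9 - 9)/(-7 + 10)) = ((3 - 1) + 3350) + 13*(1 + 0/3) = (2 + 3350) + 13*(1 + (1/3)*0) = 3352 + 13*(1 + 0) = 3352 + 13*1 = 3352 + 13 = 3365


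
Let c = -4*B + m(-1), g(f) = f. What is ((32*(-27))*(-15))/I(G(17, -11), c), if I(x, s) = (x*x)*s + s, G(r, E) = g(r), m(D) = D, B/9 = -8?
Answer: 1296/8323 ≈ 0.15571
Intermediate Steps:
B = -72 (B = 9*(-8) = -72)
c = 287 (c = -4*(-72) - 1 = 288 - 1 = 287)
G(r, E) = r
I(x, s) = s + s*x**2 (I(x, s) = x**2*s + s = s*x**2 + s = s + s*x**2)
((32*(-27))*(-15))/I(G(17, -11), c) = ((32*(-27))*(-15))/((287*(1 + 17**2))) = (-864*(-15))/((287*(1 + 289))) = 12960/((287*290)) = 12960/83230 = 12960*(1/83230) = 1296/8323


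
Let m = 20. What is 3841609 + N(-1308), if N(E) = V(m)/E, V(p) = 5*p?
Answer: 1256206118/327 ≈ 3.8416e+6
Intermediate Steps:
N(E) = 100/E (N(E) = (5*20)/E = 100/E)
3841609 + N(-1308) = 3841609 + 100/(-1308) = 3841609 + 100*(-1/1308) = 3841609 - 25/327 = 1256206118/327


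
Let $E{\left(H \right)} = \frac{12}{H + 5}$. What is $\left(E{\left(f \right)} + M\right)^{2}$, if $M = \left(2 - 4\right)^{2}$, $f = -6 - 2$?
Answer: $0$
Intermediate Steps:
$f = -8$ ($f = -6 - 2 = -8$)
$M = 4$ ($M = \left(-2\right)^{2} = 4$)
$E{\left(H \right)} = \frac{12}{5 + H}$
$\left(E{\left(f \right)} + M\right)^{2} = \left(\frac{12}{5 - 8} + 4\right)^{2} = \left(\frac{12}{-3} + 4\right)^{2} = \left(12 \left(- \frac{1}{3}\right) + 4\right)^{2} = \left(-4 + 4\right)^{2} = 0^{2} = 0$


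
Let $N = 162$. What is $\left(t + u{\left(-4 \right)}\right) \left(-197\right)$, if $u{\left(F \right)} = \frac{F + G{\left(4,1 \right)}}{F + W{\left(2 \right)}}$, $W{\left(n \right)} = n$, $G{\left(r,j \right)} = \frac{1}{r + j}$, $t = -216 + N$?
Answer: $\frac{102637}{10} \approx 10264.0$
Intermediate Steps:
$t = -54$ ($t = -216 + 162 = -54$)
$G{\left(r,j \right)} = \frac{1}{j + r}$
$u{\left(F \right)} = \frac{\frac{1}{5} + F}{2 + F}$ ($u{\left(F \right)} = \frac{F + \frac{1}{1 + 4}}{F + 2} = \frac{F + \frac{1}{5}}{2 + F} = \frac{\frac{1}{5} + F}{2 + F}$)
$\left(t + u{\left(-4 \right)}\right) \left(-197\right) = \left(-54 + \frac{\frac{1}{5} - 4}{2 - 4}\right) \left(-197\right) = \left(-54 + \frac{1}{-2} \left(- \frac{19}{5}\right)\right) \left(-197\right) = \left(-54 - - \frac{19}{10}\right) \left(-197\right) = \left(-54 + \frac{19}{10}\right) \left(-197\right) = \left(- \frac{521}{10}\right) \left(-197\right) = \frac{102637}{10}$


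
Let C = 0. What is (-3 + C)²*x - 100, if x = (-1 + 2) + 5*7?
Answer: 224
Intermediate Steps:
x = 36 (x = 1 + 35 = 36)
(-3 + C)²*x - 100 = (-3 + 0)²*36 - 100 = (-3)²*36 - 100 = 9*36 - 100 = 324 - 100 = 224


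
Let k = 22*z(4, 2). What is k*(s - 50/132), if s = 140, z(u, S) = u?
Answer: 36860/3 ≈ 12287.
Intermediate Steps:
k = 88 (k = 22*4 = 88)
k*(s - 50/132) = 88*(140 - 50/132) = 88*(140 - 50*1/132) = 88*(140 - 25/66) = 88*(9215/66) = 36860/3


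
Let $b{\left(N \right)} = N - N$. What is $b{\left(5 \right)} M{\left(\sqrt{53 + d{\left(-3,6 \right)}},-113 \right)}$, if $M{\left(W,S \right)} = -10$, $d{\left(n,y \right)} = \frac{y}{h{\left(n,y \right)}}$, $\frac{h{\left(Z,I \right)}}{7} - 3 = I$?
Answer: $0$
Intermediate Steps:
$h{\left(Z,I \right)} = 21 + 7 I$
$d{\left(n,y \right)} = \frac{y}{21 + 7 y}$
$b{\left(N \right)} = 0$
$b{\left(5 \right)} M{\left(\sqrt{53 + d{\left(-3,6 \right)}},-113 \right)} = 0 \left(-10\right) = 0$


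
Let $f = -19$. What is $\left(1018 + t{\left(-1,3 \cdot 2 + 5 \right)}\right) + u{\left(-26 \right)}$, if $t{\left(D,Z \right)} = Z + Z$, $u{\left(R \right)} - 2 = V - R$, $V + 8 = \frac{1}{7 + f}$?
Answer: $\frac{12719}{12} \approx 1059.9$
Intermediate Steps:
$V = - \frac{97}{12}$ ($V = -8 + \frac{1}{7 - 19} = -8 + \frac{1}{-12} = -8 - \frac{1}{12} = - \frac{97}{12} \approx -8.0833$)
$u{\left(R \right)} = - \frac{73}{12} - R$ ($u{\left(R \right)} = 2 - \left(\frac{97}{12} + R\right) = - \frac{73}{12} - R$)
$t{\left(D,Z \right)} = 2 Z$
$\left(1018 + t{\left(-1,3 \cdot 2 + 5 \right)}\right) + u{\left(-26 \right)} = \left(1018 + 2 \left(3 \cdot 2 + 5\right)\right) - - \frac{239}{12} = \left(1018 + 2 \left(6 + 5\right)\right) + \left(- \frac{73}{12} + 26\right) = \left(1018 + 2 \cdot 11\right) + \frac{239}{12} = \left(1018 + 22\right) + \frac{239}{12} = 1040 + \frac{239}{12} = \frac{12719}{12}$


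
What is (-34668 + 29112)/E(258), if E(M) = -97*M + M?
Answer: 463/2064 ≈ 0.22432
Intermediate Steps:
E(M) = -96*M
(-34668 + 29112)/E(258) = (-34668 + 29112)/((-96*258)) = -5556/(-24768) = -5556*(-1/24768) = 463/2064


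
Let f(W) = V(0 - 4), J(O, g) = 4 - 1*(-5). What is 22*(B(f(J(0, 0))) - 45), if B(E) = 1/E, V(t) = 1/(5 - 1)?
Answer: -902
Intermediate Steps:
J(O, g) = 9 (J(O, g) = 4 + 5 = 9)
V(t) = ¼ (V(t) = 1/4 = ¼)
f(W) = ¼
22*(B(f(J(0, 0))) - 45) = 22*(1/(¼) - 45) = 22*(4 - 45) = 22*(-41) = -902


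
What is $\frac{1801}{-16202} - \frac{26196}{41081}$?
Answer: $- \frac{498414473}{665594362} \approx -0.74883$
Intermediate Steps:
$\frac{1801}{-16202} - \frac{26196}{41081} = 1801 \left(- \frac{1}{16202}\right) - \frac{26196}{41081} = - \frac{1801}{16202} - \frac{26196}{41081} = - \frac{498414473}{665594362}$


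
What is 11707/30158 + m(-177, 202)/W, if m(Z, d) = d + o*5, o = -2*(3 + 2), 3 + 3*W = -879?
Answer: -571079/4433226 ≈ -0.12882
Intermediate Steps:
W = -294 (W = -1 + (1/3)*(-879) = -1 - 293 = -294)
o = -10 (o = -2*5 = -10)
m(Z, d) = -50 + d (m(Z, d) = d - 10*5 = d - 50 = -50 + d)
11707/30158 + m(-177, 202)/W = 11707/30158 + (-50 + 202)/(-294) = 11707*(1/30158) + 152*(-1/294) = 11707/30158 - 76/147 = -571079/4433226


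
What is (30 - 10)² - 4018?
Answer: -3618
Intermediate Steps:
(30 - 10)² - 4018 = 20² - 4018 = 400 - 4018 = -3618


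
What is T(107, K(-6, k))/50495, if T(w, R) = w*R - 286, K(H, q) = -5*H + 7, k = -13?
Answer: 3673/50495 ≈ 0.072740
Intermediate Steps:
K(H, q) = 7 - 5*H
T(w, R) = -286 + R*w (T(w, R) = R*w - 286 = -286 + R*w)
T(107, K(-6, k))/50495 = (-286 + (7 - 5*(-6))*107)/50495 = (-286 + (7 + 30)*107)*(1/50495) = (-286 + 37*107)*(1/50495) = (-286 + 3959)*(1/50495) = 3673*(1/50495) = 3673/50495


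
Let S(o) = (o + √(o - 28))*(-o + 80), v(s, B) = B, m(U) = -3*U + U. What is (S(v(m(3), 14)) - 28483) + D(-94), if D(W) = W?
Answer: -27653 + 66*I*√14 ≈ -27653.0 + 246.95*I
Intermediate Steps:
m(U) = -2*U
S(o) = (80 - o)*(o + √(-28 + o)) (S(o) = (o + √(-28 + o))*(80 - o) = (80 - o)*(o + √(-28 + o)))
(S(v(m(3), 14)) - 28483) + D(-94) = ((-1*14² + 80*14 + 80*√(-28 + 14) - 1*14*√(-28 + 14)) - 28483) - 94 = ((-1*196 + 1120 + 80*√(-14) - 1*14*√(-14)) - 28483) - 94 = ((-196 + 1120 + 80*(I*√14) - 1*14*I*√14) - 28483) - 94 = ((-196 + 1120 + 80*I*√14 - 14*I*√14) - 28483) - 94 = ((924 + 66*I*√14) - 28483) - 94 = (-27559 + 66*I*√14) - 94 = -27653 + 66*I*√14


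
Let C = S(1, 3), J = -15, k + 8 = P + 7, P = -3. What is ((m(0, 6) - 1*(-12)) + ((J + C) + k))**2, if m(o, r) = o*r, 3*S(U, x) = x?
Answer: 36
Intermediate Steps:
S(U, x) = x/3
k = -4 (k = -8 + (-3 + 7) = -8 + 4 = -4)
C = 1 (C = (1/3)*3 = 1)
((m(0, 6) - 1*(-12)) + ((J + C) + k))**2 = ((0*6 - 1*(-12)) + ((-15 + 1) - 4))**2 = ((0 + 12) + (-14 - 4))**2 = (12 - 18)**2 = (-6)**2 = 36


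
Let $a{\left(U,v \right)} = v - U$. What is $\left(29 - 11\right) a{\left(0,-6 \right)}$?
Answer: $-108$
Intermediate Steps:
$\left(29 - 11\right) a{\left(0,-6 \right)} = \left(29 - 11\right) \left(-6 - 0\right) = 18 \left(-6 + 0\right) = 18 \left(-6\right) = -108$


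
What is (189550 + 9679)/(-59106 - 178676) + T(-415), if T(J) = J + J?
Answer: -197558289/237782 ≈ -830.84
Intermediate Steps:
T(J) = 2*J
(189550 + 9679)/(-59106 - 178676) + T(-415) = (189550 + 9679)/(-59106 - 178676) + 2*(-415) = 199229/(-237782) - 830 = 199229*(-1/237782) - 830 = -199229/237782 - 830 = -197558289/237782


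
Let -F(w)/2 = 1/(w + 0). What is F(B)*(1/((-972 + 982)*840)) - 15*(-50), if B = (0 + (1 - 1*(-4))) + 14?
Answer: 59849999/79800 ≈ 750.00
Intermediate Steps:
B = 19 (B = (0 + (1 + 4)) + 14 = (0 + 5) + 14 = 5 + 14 = 19)
F(w) = -2/w (F(w) = -2/(w + 0) = -2/w)
F(B)*(1/((-972 + 982)*840)) - 15*(-50) = (-2/19)*(1/((-972 + 982)*840)) - 15*(-50) = (-2*1/19)*((1/840)/10) + 750 = -1/(95*840) + 750 = -2/19*1/8400 + 750 = -1/79800 + 750 = 59849999/79800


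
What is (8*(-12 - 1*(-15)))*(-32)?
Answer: -768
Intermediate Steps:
(8*(-12 - 1*(-15)))*(-32) = (8*(-12 + 15))*(-32) = (8*3)*(-32) = 24*(-32) = -768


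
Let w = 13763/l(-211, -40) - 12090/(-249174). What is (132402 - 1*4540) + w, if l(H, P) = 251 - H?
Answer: 817927905211/6395466 ≈ 1.2789e+5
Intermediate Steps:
w = 190831519/6395466 (w = 13763/(251 - 1*(-211)) - 12090/(-249174) = 13763/(251 + 211) - 12090*(-1/249174) = 13763/462 + 2015/41529 = 190831519/6395466 ≈ 29.839)
(132402 - 1*4540) + w = (132402 - 1*4540) + 190831519/6395466 = (132402 - 4540) + 190831519/6395466 = 127862 + 190831519/6395466 = 817927905211/6395466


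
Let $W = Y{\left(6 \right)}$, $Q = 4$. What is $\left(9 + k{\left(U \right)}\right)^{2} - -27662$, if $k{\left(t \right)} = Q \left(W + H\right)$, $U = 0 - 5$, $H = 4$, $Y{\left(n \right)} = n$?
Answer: $30063$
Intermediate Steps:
$W = 6$
$U = -5$ ($U = 0 - 5 = -5$)
$k{\left(t \right)} = 40$ ($k{\left(t \right)} = 4 \left(6 + 4\right) = 4 \cdot 10 = 40$)
$\left(9 + k{\left(U \right)}\right)^{2} - -27662 = \left(9 + 40\right)^{2} - -27662 = 49^{2} + 27662 = 2401 + 27662 = 30063$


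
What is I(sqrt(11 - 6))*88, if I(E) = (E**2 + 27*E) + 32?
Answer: 3256 + 2376*sqrt(5) ≈ 8568.9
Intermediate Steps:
I(E) = 32 + E**2 + 27*E
I(sqrt(11 - 6))*88 = (32 + (sqrt(11 - 6))**2 + 27*sqrt(11 - 6))*88 = (32 + (sqrt(5))**2 + 27*sqrt(5))*88 = (32 + 5 + 27*sqrt(5))*88 = (37 + 27*sqrt(5))*88 = 3256 + 2376*sqrt(5)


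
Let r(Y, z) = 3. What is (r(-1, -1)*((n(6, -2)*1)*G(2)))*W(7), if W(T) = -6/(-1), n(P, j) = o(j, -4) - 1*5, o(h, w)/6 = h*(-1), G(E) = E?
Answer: 252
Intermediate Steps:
o(h, w) = -6*h (o(h, w) = 6*(h*(-1)) = 6*(-h) = -6*h)
n(P, j) = -5 - 6*j (n(P, j) = -6*j - 1*5 = -6*j - 5 = -5 - 6*j)
W(T) = 6 (W(T) = -6*(-1) = 6)
(r(-1, -1)*((n(6, -2)*1)*G(2)))*W(7) = (3*(((-5 - 6*(-2))*1)*2))*6 = (3*(((-5 + 12)*1)*2))*6 = (3*((7*1)*2))*6 = (3*(7*2))*6 = (3*14)*6 = 42*6 = 252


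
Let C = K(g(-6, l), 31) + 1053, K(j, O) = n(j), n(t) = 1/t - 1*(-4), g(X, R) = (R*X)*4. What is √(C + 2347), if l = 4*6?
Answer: √1960703/24 ≈ 58.344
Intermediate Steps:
l = 24
g(X, R) = 4*R*X
n(t) = 4 + 1/t (n(t) = 1/t + 4 = 4 + 1/t)
K(j, O) = 4 + 1/j
C = 608831/576 (C = (4 + 1/(4*24*(-6))) + 1053 = (4 + 1/(-576)) + 1053 = (4 - 1/576) + 1053 = 2303/576 + 1053 = 608831/576 ≈ 1057.0)
√(C + 2347) = √(608831/576 + 2347) = √(1960703/576) = √1960703/24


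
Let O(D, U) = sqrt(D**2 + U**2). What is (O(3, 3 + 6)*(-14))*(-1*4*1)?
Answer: 168*sqrt(10) ≈ 531.26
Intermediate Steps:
(O(3, 3 + 6)*(-14))*(-1*4*1) = (sqrt(3**2 + (3 + 6)**2)*(-14))*(-1*4*1) = (sqrt(9 + 9**2)*(-14))*(-4*1) = (sqrt(9 + 81)*(-14))*(-4) = (sqrt(90)*(-14))*(-4) = ((3*sqrt(10))*(-14))*(-4) = -42*sqrt(10)*(-4) = 168*sqrt(10)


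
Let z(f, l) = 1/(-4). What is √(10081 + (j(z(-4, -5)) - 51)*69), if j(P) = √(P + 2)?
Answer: √(26248 + 138*√7)/2 ≈ 81.568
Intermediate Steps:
z(f, l) = -¼
j(P) = √(2 + P)
√(10081 + (j(z(-4, -5)) - 51)*69) = √(10081 + (√(2 - ¼) - 51)*69) = √(10081 + (√(7/4) - 51)*69) = √(10081 + (√7/2 - 51)*69) = √(10081 + (-51 + √7/2)*69) = √(10081 + (-3519 + 69*√7/2)) = √(6562 + 69*√7/2)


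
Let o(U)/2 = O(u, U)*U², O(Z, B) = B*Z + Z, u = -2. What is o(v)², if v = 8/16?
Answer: 9/4 ≈ 2.2500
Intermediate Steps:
O(Z, B) = Z + B*Z
v = ½ (v = 8*(1/16) = ½ ≈ 0.50000)
o(U) = 2*U²*(-2 - 2*U) (o(U) = 2*((-2*(1 + U))*U²) = 2*((-2 - 2*U)*U²) = 2*(U²*(-2 - 2*U)) = 2*U²*(-2 - 2*U))
o(v)² = (4*(½)²*(-1 - 1*½))² = (4*(¼)*(-1 - ½))² = (4*(¼)*(-3/2))² = (-3/2)² = 9/4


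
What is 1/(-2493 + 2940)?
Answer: 1/447 ≈ 0.0022371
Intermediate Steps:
1/(-2493 + 2940) = 1/447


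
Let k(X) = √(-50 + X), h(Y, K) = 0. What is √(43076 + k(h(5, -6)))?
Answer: √(43076 + 5*I*√2) ≈ 207.55 + 0.017*I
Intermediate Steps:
√(43076 + k(h(5, -6))) = √(43076 + √(-50 + 0)) = √(43076 + √(-50)) = √(43076 + 5*I*√2)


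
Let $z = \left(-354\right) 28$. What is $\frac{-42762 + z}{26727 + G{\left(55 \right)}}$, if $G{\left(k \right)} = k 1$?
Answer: $- \frac{26337}{13391} \approx -1.9668$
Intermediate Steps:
$G{\left(k \right)} = k$
$z = -9912$
$\frac{-42762 + z}{26727 + G{\left(55 \right)}} = \frac{-42762 - 9912}{26727 + 55} = - \frac{52674}{26782} = \left(-52674\right) \frac{1}{26782} = - \frac{26337}{13391}$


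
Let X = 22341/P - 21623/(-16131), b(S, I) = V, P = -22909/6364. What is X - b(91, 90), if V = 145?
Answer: -2346563993392/369545079 ≈ -6349.9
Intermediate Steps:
P = -22909/6364 (P = -22909*1/6364 = -22909/6364 ≈ -3.5998)
b(S, I) = 145
X = -2292979956937/369545079 (X = 22341/(-22909/6364) - 21623/(-16131) = 22341*(-6364/22909) - 21623*(-1/16131) = -142178124/22909 + 21623/16131 = -2292979956937/369545079 ≈ -6204.9)
X - b(91, 90) = -2292979956937/369545079 - 1*145 = -2292979956937/369545079 - 145 = -2346563993392/369545079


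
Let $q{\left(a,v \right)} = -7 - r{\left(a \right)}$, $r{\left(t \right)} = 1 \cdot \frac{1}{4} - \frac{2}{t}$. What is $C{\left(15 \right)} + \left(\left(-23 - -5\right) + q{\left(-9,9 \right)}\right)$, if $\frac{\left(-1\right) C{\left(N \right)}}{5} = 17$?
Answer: $- \frac{3977}{36} \approx -110.47$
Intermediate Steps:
$C{\left(N \right)} = -85$ ($C{\left(N \right)} = \left(-5\right) 17 = -85$)
$r{\left(t \right)} = \frac{1}{4} - \frac{2}{t}$ ($r{\left(t \right)} = 1 \cdot \frac{1}{4} - \frac{2}{t} = \frac{1}{4} - \frac{2}{t}$)
$q{\left(a,v \right)} = -7 - \frac{-8 + a}{4 a}$
$C{\left(15 \right)} + \left(\left(-23 - -5\right) + q{\left(-9,9 \right)}\right) = -85 - \left(\frac{101}{4} + \frac{2}{9}\right) = -85 + \left(\left(-23 + 5\right) + \left(- \frac{29}{4} + 2 \left(- \frac{1}{9}\right)\right)\right) = -85 - \frac{917}{36} = - \frac{3977}{36}$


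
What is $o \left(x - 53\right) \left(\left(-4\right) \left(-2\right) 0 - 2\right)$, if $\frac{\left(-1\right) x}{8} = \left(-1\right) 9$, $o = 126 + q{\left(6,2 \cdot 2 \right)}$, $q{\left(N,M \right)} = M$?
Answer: $-4940$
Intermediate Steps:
$o = 130$ ($o = 126 + 2 \cdot 2 = 126 + 4 = 130$)
$x = 72$ ($x = - 8 \left(\left(-1\right) 9\right) = \left(-8\right) \left(-9\right) = 72$)
$o \left(x - 53\right) \left(\left(-4\right) \left(-2\right) 0 - 2\right) = 130 \left(72 - 53\right) \left(\left(-4\right) \left(-2\right) 0 - 2\right) = 130 \cdot 19 \left(8 \cdot 0 - 2\right) = 130 \cdot 19 \left(0 - 2\right) = 130 \cdot 19 \left(-2\right) = 130 \left(-38\right) = -4940$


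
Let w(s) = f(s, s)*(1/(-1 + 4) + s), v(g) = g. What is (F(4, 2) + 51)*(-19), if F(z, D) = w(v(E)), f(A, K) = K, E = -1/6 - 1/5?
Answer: -872309/900 ≈ -969.23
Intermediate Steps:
E = -11/30 (E = -1*1/6 - 1*1/5 = -1/6 - 1/5 = -11/30 ≈ -0.36667)
w(s) = s*(1/3 + s) (w(s) = s*(1/(-1 + 4) + s) = s*(1/3 + s))
F(z, D) = 11/900 (F(z, D) = -11*(1/3 - 11/30)/30 = -11/30*(-1/30) = 11/900)
(F(4, 2) + 51)*(-19) = (11/900 + 51)*(-19) = (45911/900)*(-19) = -872309/900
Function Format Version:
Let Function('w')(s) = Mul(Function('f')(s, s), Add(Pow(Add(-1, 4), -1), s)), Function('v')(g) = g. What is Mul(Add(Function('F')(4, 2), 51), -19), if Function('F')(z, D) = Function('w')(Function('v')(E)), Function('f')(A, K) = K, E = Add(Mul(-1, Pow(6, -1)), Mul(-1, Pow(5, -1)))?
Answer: Rational(-872309, 900) ≈ -969.23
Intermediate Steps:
E = Rational(-11, 30) (E = Add(Mul(-1, Rational(1, 6)), Mul(-1, Rational(1, 5))) = Add(Rational(-1, 6), Rational(-1, 5)) = Rational(-11, 30) ≈ -0.36667)
Function('w')(s) = Mul(s, Add(Rational(1, 3), s)) (Function('w')(s) = Mul(s, Add(Pow(Add(-1, 4), -1), s)) = Mul(s, Add(Pow(3, -1), s)) = Mul(s, Add(Rational(1, 3), s)))
Function('F')(z, D) = Rational(11, 900) (Function('F')(z, D) = Mul(Rational(-11, 30), Add(Rational(1, 3), Rational(-11, 30))) = Mul(Rational(-11, 30), Rational(-1, 30)) = Rational(11, 900))
Mul(Add(Function('F')(4, 2), 51), -19) = Mul(Add(Rational(11, 900), 51), -19) = Mul(Rational(45911, 900), -19) = Rational(-872309, 900)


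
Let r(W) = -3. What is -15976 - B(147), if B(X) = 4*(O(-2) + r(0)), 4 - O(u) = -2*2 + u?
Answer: -16004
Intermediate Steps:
O(u) = 8 - u (O(u) = 4 - (-2*2 + u) = 4 - (-4 + u) = 4 + (4 - u) = 8 - u)
B(X) = 28 (B(X) = 4*((8 - 1*(-2)) - 3) = 4*((8 + 2) - 3) = 4*(10 - 3) = 4*7 = 28)
-15976 - B(147) = -15976 - 1*28 = -15976 - 28 = -16004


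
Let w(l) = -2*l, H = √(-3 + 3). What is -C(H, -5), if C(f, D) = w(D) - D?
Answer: -15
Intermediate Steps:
H = 0 (H = √0 = 0)
C(f, D) = -3*D (C(f, D) = -2*D - D = -3*D)
-C(H, -5) = -(-3)*(-5) = -1*15 = -15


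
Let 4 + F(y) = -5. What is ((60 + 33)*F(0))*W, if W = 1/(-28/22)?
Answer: 9207/14 ≈ 657.64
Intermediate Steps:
F(y) = -9 (F(y) = -4 - 5 = -9)
W = -11/14 (W = 1/(-28*1/22) = 1/(-14/11) = -11/14 ≈ -0.78571)
((60 + 33)*F(0))*W = ((60 + 33)*(-9))*(-11/14) = (93*(-9))*(-11/14) = -837*(-11/14) = 9207/14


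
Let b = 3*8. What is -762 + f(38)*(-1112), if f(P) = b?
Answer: -27450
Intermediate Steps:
b = 24
f(P) = 24
-762 + f(38)*(-1112) = -762 + 24*(-1112) = -762 - 26688 = -27450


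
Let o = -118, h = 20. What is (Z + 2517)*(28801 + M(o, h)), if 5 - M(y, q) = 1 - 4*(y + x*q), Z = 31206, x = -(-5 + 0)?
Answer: 968962959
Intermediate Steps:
x = 5 (x = -1*(-5) = 5)
M(y, q) = 4 + 4*y + 20*q (M(y, q) = 5 - (1 - 4*(y + 5*q)) = 5 - (1 + (-20*q - 4*y)) = 5 - (1 - 20*q - 4*y) = 5 + (-1 + 4*y + 20*q) = 4 + 4*y + 20*q)
(Z + 2517)*(28801 + M(o, h)) = (31206 + 2517)*(28801 + (4 + 4*(-118) + 20*20)) = 33723*(28801 + (4 - 472 + 400)) = 33723*(28801 - 68) = 33723*28733 = 968962959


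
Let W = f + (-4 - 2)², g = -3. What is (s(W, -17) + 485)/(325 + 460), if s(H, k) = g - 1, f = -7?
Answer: 481/785 ≈ 0.61274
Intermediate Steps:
W = 29 (W = -7 + (-4 - 2)² = -7 + (-6)² = -7 + 36 = 29)
s(H, k) = -4 (s(H, k) = -3 - 1 = -4)
(s(W, -17) + 485)/(325 + 460) = (-4 + 485)/(325 + 460) = 481/785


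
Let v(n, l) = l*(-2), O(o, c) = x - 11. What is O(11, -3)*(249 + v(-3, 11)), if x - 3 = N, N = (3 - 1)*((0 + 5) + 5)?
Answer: 2724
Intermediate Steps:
N = 20 (N = 2*(5 + 5) = 2*10 = 20)
x = 23 (x = 3 + 20 = 23)
O(o, c) = 12 (O(o, c) = 23 - 11 = 12)
v(n, l) = -2*l
O(11, -3)*(249 + v(-3, 11)) = 12*(249 - 2*11) = 12*(249 - 22) = 12*227 = 2724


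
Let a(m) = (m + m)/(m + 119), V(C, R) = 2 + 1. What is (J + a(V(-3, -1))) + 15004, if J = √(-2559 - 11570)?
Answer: 915247/61 + I*√14129 ≈ 15004.0 + 118.87*I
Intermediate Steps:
V(C, R) = 3
a(m) = 2*m/(119 + m) (a(m) = (2*m)/(119 + m) = 2*m/(119 + m))
J = I*√14129 (J = √(-14129) = I*√14129 ≈ 118.87*I)
(J + a(V(-3, -1))) + 15004 = (I*√14129 + 2*3/(119 + 3)) + 15004 = (I*√14129 + 2*3/122) + 15004 = (I*√14129 + 2*3*(1/122)) + 15004 = (I*√14129 + 3/61) + 15004 = (3/61 + I*√14129) + 15004 = 915247/61 + I*√14129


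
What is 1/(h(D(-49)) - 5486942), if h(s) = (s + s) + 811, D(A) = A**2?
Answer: -1/5481329 ≈ -1.8244e-7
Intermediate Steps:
h(s) = 811 + 2*s (h(s) = 2*s + 811 = 811 + 2*s)
1/(h(D(-49)) - 5486942) = 1/((811 + 2*(-49)**2) - 5486942) = 1/((811 + 2*2401) - 5486942) = 1/((811 + 4802) - 5486942) = 1/(5613 - 5486942) = 1/(-5481329) = -1/5481329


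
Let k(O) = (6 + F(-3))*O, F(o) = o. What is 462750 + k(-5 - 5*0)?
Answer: 462735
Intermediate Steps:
k(O) = 3*O (k(O) = (6 - 3)*O = 3*O)
462750 + k(-5 - 5*0) = 462750 + 3*(-5 - 5*0) = 462750 + 3*(-5 + 0) = 462750 + 3*(-5) = 462750 - 15 = 462735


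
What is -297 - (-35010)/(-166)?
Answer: -42156/83 ≈ -507.90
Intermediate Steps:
-297 - (-35010)/(-166) = -297 - (-35010)*(-1)/166 = -297 - 90*389/166 = -297 - 17505/83 = -42156/83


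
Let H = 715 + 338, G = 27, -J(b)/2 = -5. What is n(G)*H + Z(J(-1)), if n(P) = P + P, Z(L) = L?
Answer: 56872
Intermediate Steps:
J(b) = 10 (J(b) = -2*(-5) = 10)
H = 1053
n(P) = 2*P
n(G)*H + Z(J(-1)) = (2*27)*1053 + 10 = 54*1053 + 10 = 56862 + 10 = 56872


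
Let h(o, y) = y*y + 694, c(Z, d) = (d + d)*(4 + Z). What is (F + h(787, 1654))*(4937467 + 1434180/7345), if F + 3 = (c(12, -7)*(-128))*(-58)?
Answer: 7786052173252229/1469 ≈ 5.3002e+12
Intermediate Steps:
c(Z, d) = 2*d*(4 + Z) (c(Z, d) = (2*d)*(4 + Z) = 2*d*(4 + Z))
h(o, y) = 694 + y² (h(o, y) = y² + 694 = 694 + y²)
F = -1662979 (F = -3 + ((2*(-7)*(4 + 12))*(-128))*(-58) = -3 + ((2*(-7)*16)*(-128))*(-58) = -3 - 224*(-128)*(-58) = -3 + 28672*(-58) = -3 - 1662976 = -1662979)
(F + h(787, 1654))*(4937467 + 1434180/7345) = (-1662979 + (694 + 1654²))*(4937467 + 1434180/7345) = (-1662979 + (694 + 2735716))*(4937467 + 1434180*(1/7345)) = (-1662979 + 2736410)*(4937467 + 286836/1469) = 1073431*(7253425859/1469) = 7786052173252229/1469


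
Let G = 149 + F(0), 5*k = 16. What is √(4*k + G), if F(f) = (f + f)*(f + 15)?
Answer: √4045/5 ≈ 12.720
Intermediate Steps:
k = 16/5 (k = (⅕)*16 = 16/5 ≈ 3.2000)
F(f) = 2*f*(15 + f) (F(f) = (2*f)*(15 + f) = 2*f*(15 + f))
G = 149 (G = 149 + 2*0*(15 + 0) = 149 + 2*0*15 = 149 + 0 = 149)
√(4*k + G) = √(4*(16/5) + 149) = √(64/5 + 149) = √(809/5) = √4045/5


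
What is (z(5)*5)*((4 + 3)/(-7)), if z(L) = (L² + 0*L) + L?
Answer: -150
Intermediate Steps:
z(L) = L + L² (z(L) = (L² + 0) + L = L² + L = L + L²)
(z(5)*5)*((4 + 3)/(-7)) = ((5*(1 + 5))*5)*((4 + 3)/(-7)) = ((5*6)*5)*(7*(-⅐)) = (30*5)*(-1) = 150*(-1) = -150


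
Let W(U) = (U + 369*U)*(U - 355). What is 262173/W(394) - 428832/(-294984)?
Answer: 11645494767/7764388580 ≈ 1.4999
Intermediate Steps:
W(U) = 370*U*(-355 + U) (W(U) = (370*U)*(-355 + U) = 370*U*(-355 + U))
262173/W(394) - 428832/(-294984) = 262173/((370*394*(-355 + 394))) - 428832/(-294984) = 262173/((370*394*39)) - 428832*(-1/294984) = 262173/5685420 + 5956/4097 = 262173*(1/5685420) + 5956/4097 = 87391/1895140 + 5956/4097 = 11645494767/7764388580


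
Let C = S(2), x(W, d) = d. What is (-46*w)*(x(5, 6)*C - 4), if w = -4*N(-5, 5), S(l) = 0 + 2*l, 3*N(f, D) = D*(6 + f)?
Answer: 18400/3 ≈ 6133.3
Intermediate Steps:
N(f, D) = D*(6 + f)/3 (N(f, D) = (D*(6 + f))/3 = D*(6 + f)/3)
S(l) = 2*l
C = 4 (C = 2*2 = 4)
w = -20/3 (w = -4*5*(6 - 5)/3 = -4*5/3 = -20/3 ≈ -6.6667)
(-46*w)*(x(5, 6)*C - 4) = (-46*(-20/3))*(6*4 - 4) = 920*(24 - 4)/3 = (920/3)*20 = 18400/3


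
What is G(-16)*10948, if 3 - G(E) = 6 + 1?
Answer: -43792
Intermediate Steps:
G(E) = -4 (G(E) = 3 - (6 + 1) = 3 - 1*7 = 3 - 7 = -4)
G(-16)*10948 = -4*10948 = -43792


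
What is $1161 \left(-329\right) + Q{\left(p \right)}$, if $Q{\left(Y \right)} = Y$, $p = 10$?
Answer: $-381959$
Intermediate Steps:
$1161 \left(-329\right) + Q{\left(p \right)} = 1161 \left(-329\right) + 10 = -381969 + 10 = -381959$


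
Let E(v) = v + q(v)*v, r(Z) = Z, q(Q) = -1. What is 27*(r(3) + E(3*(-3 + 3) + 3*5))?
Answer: 81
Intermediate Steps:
E(v) = 0 (E(v) = v - v = 0)
27*(r(3) + E(3*(-3 + 3) + 3*5)) = 27*(3 + 0) = 27*3 = 81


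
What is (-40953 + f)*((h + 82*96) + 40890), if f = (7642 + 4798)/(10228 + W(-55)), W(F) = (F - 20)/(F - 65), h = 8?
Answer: -163430392324090/81829 ≈ -1.9972e+9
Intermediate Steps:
W(F) = (-20 + F)/(-65 + F)
f = 99520/81829 (f = (7642 + 4798)/(10228 + (-20 - 55)/(-65 - 55)) = 12440/(10228 - 75/(-120)) = 12440/(10228 - 1/120*(-75)) = 12440/(10228 + 5/8) = 12440/(81829/8) = 12440*(8/81829) = 99520/81829 ≈ 1.2162)
(-40953 + f)*((h + 82*96) + 40890) = (-40953 + 99520/81829)*((8 + 82*96) + 40890) = -3351043517*((8 + 7872) + 40890)/81829 = -3351043517*(7880 + 40890)/81829 = -3351043517/81829*48770 = -163430392324090/81829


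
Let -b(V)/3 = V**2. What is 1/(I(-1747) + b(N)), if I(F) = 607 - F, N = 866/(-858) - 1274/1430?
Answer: 1533675/3593657174 ≈ 0.00042677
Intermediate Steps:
N = -4076/2145 (N = 866*(-1/858) - 1274*1/1430 = -433/429 - 49/55 = -4076/2145 ≈ -1.9002)
b(V) = -3*V**2
1/(I(-1747) + b(N)) = 1/((607 - 1*(-1747)) - 3*(-4076/2145)**2) = 1/((607 + 1747) - 3*16613776/4601025) = 1/(2354 - 16613776/1533675) = 1/(3593657174/1533675) = 1533675/3593657174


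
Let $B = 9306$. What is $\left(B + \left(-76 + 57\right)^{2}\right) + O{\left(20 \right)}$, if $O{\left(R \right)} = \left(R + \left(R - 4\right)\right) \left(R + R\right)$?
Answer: $11107$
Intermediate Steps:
$O{\left(R \right)} = 2 R \left(-4 + 2 R\right)$ ($O{\left(R \right)} = \left(R + \left(-4 + R\right)\right) 2 R = \left(-4 + 2 R\right) 2 R = 2 R \left(-4 + 2 R\right)$)
$\left(B + \left(-76 + 57\right)^{2}\right) + O{\left(20 \right)} = \left(9306 + \left(-76 + 57\right)^{2}\right) + 4 \cdot 20 \left(-2 + 20\right) = \left(9306 + \left(-19\right)^{2}\right) + 4 \cdot 20 \cdot 18 = \left(9306 + 361\right) + 1440 = 9667 + 1440 = 11107$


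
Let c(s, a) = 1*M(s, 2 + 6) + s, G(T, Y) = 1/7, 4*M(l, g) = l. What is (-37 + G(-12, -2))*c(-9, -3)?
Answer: 5805/14 ≈ 414.64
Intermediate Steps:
M(l, g) = l/4
G(T, Y) = ⅐
c(s, a) = 5*s/4 (c(s, a) = 1*(s/4) + s = s/4 + s = 5*s/4)
(-37 + G(-12, -2))*c(-9, -3) = (-37 + ⅐)*((5/4)*(-9)) = -258/7*(-45/4) = 5805/14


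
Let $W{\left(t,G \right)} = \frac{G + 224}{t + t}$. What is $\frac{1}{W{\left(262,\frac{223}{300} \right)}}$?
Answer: $\frac{157200}{67423} \approx 2.3315$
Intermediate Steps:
$W{\left(t,G \right)} = \frac{224 + G}{2 t}$
$\frac{1}{W{\left(262,\frac{223}{300} \right)}} = \frac{1}{\frac{1}{2} \cdot \frac{1}{262} \left(224 + \frac{223}{300}\right)} = \frac{1}{\frac{1}{2} \cdot \frac{1}{262} \cdot \frac{67423}{300}} = \frac{1}{\frac{67423}{157200}} = \frac{157200}{67423}$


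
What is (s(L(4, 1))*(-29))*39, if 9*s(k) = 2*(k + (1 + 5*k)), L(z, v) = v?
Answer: -5278/3 ≈ -1759.3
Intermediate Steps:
s(k) = 2/9 + 4*k/3 (s(k) = (2*(k + (1 + 5*k)))/9 = (2*(1 + 6*k))/9 = (2 + 12*k)/9 = 2/9 + 4*k/3)
(s(L(4, 1))*(-29))*39 = ((2/9 + (4/3)*1)*(-29))*39 = ((2/9 + 4/3)*(-29))*39 = ((14/9)*(-29))*39 = -406/9*39 = -5278/3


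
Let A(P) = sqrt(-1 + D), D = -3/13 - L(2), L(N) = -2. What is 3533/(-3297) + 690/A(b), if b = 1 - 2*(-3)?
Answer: -3533/3297 + 69*sqrt(130) ≈ 785.65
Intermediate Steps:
D = 23/13 (D = -3/13 - 1*(-2) = -3*1/13 + 2 = -3/13 + 2 = 23/13 ≈ 1.7692)
b = 7 (b = 1 + 6 = 7)
A(P) = sqrt(130)/13 (A(P) = sqrt(-1 + 23/13) = sqrt(10/13) = sqrt(130)/13)
3533/(-3297) + 690/A(b) = 3533/(-3297) + 690/((sqrt(130)/13)) = 3533*(-1/3297) + 690*(sqrt(130)/10) = -3533/3297 + 69*sqrt(130)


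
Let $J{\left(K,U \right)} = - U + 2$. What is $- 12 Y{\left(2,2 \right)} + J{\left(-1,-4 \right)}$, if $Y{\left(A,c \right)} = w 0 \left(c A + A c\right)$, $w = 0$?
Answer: $6$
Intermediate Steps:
$Y{\left(A,c \right)} = 0$ ($Y{\left(A,c \right)} = 0 \cdot 0 \left(c A + A c\right) = 0 \left(A c + A c\right) = 0 \cdot 2 A c = 0$)
$J{\left(K,U \right)} = 2 - U$
$- 12 Y{\left(2,2 \right)} + J{\left(-1,-4 \right)} = \left(-12\right) 0 + \left(2 - -4\right) = 0 + \left(2 + 4\right) = 0 + 6 = 6$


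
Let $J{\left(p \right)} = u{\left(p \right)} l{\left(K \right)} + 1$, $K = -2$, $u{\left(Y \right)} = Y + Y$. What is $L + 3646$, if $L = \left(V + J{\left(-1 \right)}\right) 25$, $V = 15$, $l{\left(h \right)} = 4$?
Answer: $3846$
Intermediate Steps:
$u{\left(Y \right)} = 2 Y$
$J{\left(p \right)} = 1 + 8 p$ ($J{\left(p \right)} = 2 p 4 + 1 = 8 p + 1 = 1 + 8 p$)
$L = 200$ ($L = \left(15 + \left(1 + 8 \left(-1\right)\right)\right) 25 = \left(15 + \left(1 - 8\right)\right) 25 = \left(15 - 7\right) 25 = 8 \cdot 25 = 200$)
$L + 3646 = 200 + 3646 = 3846$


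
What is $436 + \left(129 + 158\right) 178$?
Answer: $51522$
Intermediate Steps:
$436 + \left(129 + 158\right) 178 = 436 + 287 \cdot 178 = 436 + 51086 = 51522$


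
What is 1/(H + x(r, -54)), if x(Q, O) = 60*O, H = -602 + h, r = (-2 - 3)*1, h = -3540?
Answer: -1/7382 ≈ -0.00013546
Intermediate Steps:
r = -5 (r = -5*1 = -5)
H = -4142 (H = -602 - 3540 = -4142)
1/(H + x(r, -54)) = 1/(-4142 + 60*(-54)) = 1/(-4142 - 3240) = 1/(-7382) = -1/7382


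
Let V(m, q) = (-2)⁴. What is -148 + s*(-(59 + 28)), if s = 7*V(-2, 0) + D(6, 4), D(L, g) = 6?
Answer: -10414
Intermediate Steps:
V(m, q) = 16
s = 118 (s = 7*16 + 6 = 112 + 6 = 118)
-148 + s*(-(59 + 28)) = -148 + 118*(-(59 + 28)) = -148 + 118*(-1*87) = -148 + 118*(-87) = -148 - 10266 = -10414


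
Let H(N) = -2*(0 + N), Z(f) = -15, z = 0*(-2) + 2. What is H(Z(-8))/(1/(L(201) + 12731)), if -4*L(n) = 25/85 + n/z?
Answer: 25919835/68 ≈ 3.8117e+5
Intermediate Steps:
z = 2 (z = 0 + 2 = 2)
L(n) = -5/68 - n/8 (L(n) = -(25/85 + n/2)/4 = -(25*(1/85) + n*(½))/4 = -(5/17 + n/2)/4 = -5/68 - n/8)
H(N) = -2*N
H(Z(-8))/(1/(L(201) + 12731)) = (-2*(-15))/(1/((-5/68 - ⅛*201) + 12731)) = 30/(1/((-5/68 - 201/8) + 12731)) = 30/(1/(-3427/136 + 12731)) = 30/(1/(1727989/136)) = 30/(136/1727989) = 30*(1727989/136) = 25919835/68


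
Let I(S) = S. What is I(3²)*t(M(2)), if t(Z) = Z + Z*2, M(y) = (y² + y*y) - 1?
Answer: 189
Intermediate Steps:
M(y) = -1 + 2*y² (M(y) = (y² + y²) - 1 = 2*y² - 1 = -1 + 2*y²)
t(Z) = 3*Z (t(Z) = Z + 2*Z = 3*Z)
I(3²)*t(M(2)) = 3²*(3*(-1 + 2*2²)) = 9*(3*(-1 + 2*4)) = 9*(3*(-1 + 8)) = 9*(3*7) = 9*21 = 189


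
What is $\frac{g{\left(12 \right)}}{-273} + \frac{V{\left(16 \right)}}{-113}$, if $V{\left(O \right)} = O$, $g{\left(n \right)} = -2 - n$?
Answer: $- \frac{398}{4407} \approx -0.090311$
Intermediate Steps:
$\frac{g{\left(12 \right)}}{-273} + \frac{V{\left(16 \right)}}{-113} = \frac{-2 - 12}{-273} + \frac{16}{-113} = \left(-2 - 12\right) \left(- \frac{1}{273}\right) + 16 \left(- \frac{1}{113}\right) = \left(-14\right) \left(- \frac{1}{273}\right) - \frac{16}{113} = \frac{2}{39} - \frac{16}{113} = - \frac{398}{4407}$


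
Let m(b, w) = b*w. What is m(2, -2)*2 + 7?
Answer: -1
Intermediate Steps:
m(2, -2)*2 + 7 = (2*(-2))*2 + 7 = -4*2 + 7 = -8 + 7 = -1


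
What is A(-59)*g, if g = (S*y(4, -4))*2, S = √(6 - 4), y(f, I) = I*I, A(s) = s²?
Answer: 111392*√2 ≈ 1.5753e+5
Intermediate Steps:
y(f, I) = I²
S = √2 ≈ 1.4142
g = 32*√2 (g = (√2*(-4)²)*2 = (√2*16)*2 = (16*√2)*2 = 32*√2 ≈ 45.255)
A(-59)*g = (-59)²*(32*√2) = 3481*(32*√2) = 111392*√2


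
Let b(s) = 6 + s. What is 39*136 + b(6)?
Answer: 5316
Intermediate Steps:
39*136 + b(6) = 39*136 + (6 + 6) = 5304 + 12 = 5316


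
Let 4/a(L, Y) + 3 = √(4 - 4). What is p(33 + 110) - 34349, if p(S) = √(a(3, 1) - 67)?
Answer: -34349 + I*√615/3 ≈ -34349.0 + 8.2664*I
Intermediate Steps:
a(L, Y) = -4/3 (a(L, Y) = 4/(-3 + √(4 - 4)) = 4/(-3 + √0) = 4/(-3 + 0) = 4/(-3) = 4*(-⅓) = -4/3)
p(S) = I*√615/3 (p(S) = √(-4/3 - 67) = √(-205/3) = I*√615/3)
p(33 + 110) - 34349 = I*√615/3 - 34349 = -34349 + I*√615/3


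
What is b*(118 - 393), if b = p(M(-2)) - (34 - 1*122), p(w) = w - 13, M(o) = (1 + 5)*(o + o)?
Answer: -14025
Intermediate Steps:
M(o) = 12*o (M(o) = 6*(2*o) = 12*o)
p(w) = -13 + w
b = 51 (b = (-13 + 12*(-2)) - (34 - 1*122) = (-13 - 24) - (34 - 122) = -37 - 1*(-88) = -37 + 88 = 51)
b*(118 - 393) = 51*(118 - 393) = 51*(-275) = -14025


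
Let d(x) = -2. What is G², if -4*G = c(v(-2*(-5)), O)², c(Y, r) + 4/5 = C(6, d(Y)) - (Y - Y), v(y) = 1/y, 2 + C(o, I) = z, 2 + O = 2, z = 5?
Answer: 14641/10000 ≈ 1.4641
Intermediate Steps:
O = 0 (O = -2 + 2 = 0)
C(o, I) = 3 (C(o, I) = -2 + 5 = 3)
v(y) = 1/y
c(Y, r) = 11/5 (c(Y, r) = -⅘ + (3 - (Y - Y)) = -⅘ + (3 - 1*0) = -⅘ + (3 + 0) = -⅘ + 3 = 11/5)
G = -121/100 (G = -(11/5)²/4 = -¼*121/25 = -121/100 ≈ -1.2100)
G² = (-121/100)² = 14641/10000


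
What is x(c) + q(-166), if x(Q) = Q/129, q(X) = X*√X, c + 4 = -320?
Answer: -108/43 - 166*I*√166 ≈ -2.5116 - 2138.8*I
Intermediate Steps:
c = -324 (c = -4 - 320 = -324)
q(X) = X^(3/2)
x(Q) = Q/129 (x(Q) = Q*(1/129) = Q/129)
x(c) + q(-166) = (1/129)*(-324) + (-166)^(3/2) = -108/43 - 166*I*√166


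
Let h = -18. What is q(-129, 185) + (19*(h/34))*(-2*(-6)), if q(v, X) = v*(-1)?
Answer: 141/17 ≈ 8.2941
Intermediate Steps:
q(v, X) = -v
q(-129, 185) + (19*(h/34))*(-2*(-6)) = -1*(-129) + (19*(-18/34))*(-2*(-6)) = 129 + (19*(-18*1/34))*12 = 129 + (19*(-9/17))*12 = 129 - 171/17*12 = 129 - 2052/17 = 141/17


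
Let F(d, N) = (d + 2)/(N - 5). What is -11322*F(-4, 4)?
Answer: -22644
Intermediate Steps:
F(d, N) = (2 + d)/(-5 + N)
-11322*F(-4, 4) = -11322*(2 - 4)/(-5 + 4) = -11322*(-2)/(-1) = -(-11322)*(-2) = -11322*2 = -22644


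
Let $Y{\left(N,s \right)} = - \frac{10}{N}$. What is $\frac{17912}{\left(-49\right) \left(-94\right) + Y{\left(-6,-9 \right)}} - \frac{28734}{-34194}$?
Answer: $\frac{372439811}{78777277} \approx 4.7278$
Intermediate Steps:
$\frac{17912}{\left(-49\right) \left(-94\right) + Y{\left(-6,-9 \right)}} - \frac{28734}{-34194} = \frac{17912}{\left(-49\right) \left(-94\right) - \frac{10}{-6}} - \frac{28734}{-34194} = \frac{17912}{4606 - - \frac{5}{3}} - - \frac{4789}{5699} = \frac{17912}{4606 + \frac{5}{3}} + \frac{4789}{5699} = \frac{17912}{\frac{13823}{3}} + \frac{4789}{5699} = 17912 \cdot \frac{3}{13823} + \frac{4789}{5699} = \frac{53736}{13823} + \frac{4789}{5699} = \frac{372439811}{78777277}$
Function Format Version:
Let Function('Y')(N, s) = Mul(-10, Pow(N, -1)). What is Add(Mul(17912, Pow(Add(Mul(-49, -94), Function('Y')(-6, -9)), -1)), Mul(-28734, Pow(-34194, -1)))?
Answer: Rational(372439811, 78777277) ≈ 4.7278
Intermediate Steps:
Add(Mul(17912, Pow(Add(Mul(-49, -94), Function('Y')(-6, -9)), -1)), Mul(-28734, Pow(-34194, -1))) = Add(Mul(17912, Pow(Add(Mul(-49, -94), Mul(-10, Pow(-6, -1))), -1)), Mul(-28734, Pow(-34194, -1))) = Add(Mul(17912, Pow(Add(4606, Mul(-10, Rational(-1, 6))), -1)), Mul(-28734, Rational(-1, 34194))) = Add(Mul(17912, Pow(Add(4606, Rational(5, 3)), -1)), Rational(4789, 5699)) = Add(Mul(17912, Pow(Rational(13823, 3), -1)), Rational(4789, 5699)) = Add(Mul(17912, Rational(3, 13823)), Rational(4789, 5699)) = Add(Rational(53736, 13823), Rational(4789, 5699)) = Rational(372439811, 78777277)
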